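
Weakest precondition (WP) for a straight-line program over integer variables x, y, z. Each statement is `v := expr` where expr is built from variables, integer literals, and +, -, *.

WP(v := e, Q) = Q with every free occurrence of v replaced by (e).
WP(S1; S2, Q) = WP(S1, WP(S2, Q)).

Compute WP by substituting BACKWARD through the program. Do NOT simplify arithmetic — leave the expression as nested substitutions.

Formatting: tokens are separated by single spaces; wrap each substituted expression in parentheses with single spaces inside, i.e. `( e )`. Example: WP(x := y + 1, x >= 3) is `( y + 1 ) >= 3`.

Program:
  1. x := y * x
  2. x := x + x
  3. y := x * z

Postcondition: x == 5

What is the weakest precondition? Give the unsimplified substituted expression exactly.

Answer: ( ( y * x ) + ( y * x ) ) == 5

Derivation:
post: x == 5
stmt 3: y := x * z  -- replace 0 occurrence(s) of y with (x * z)
  => x == 5
stmt 2: x := x + x  -- replace 1 occurrence(s) of x with (x + x)
  => ( x + x ) == 5
stmt 1: x := y * x  -- replace 2 occurrence(s) of x with (y * x)
  => ( ( y * x ) + ( y * x ) ) == 5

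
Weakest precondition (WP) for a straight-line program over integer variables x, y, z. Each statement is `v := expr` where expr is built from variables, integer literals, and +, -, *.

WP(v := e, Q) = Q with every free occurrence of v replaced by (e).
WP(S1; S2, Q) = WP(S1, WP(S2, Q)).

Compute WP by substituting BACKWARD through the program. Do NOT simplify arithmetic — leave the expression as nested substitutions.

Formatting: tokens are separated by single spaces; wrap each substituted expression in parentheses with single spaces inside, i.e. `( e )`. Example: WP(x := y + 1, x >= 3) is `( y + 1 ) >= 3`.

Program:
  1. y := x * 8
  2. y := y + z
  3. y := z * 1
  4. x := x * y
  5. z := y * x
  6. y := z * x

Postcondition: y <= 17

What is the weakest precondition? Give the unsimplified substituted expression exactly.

post: y <= 17
stmt 6: y := z * x  -- replace 1 occurrence(s) of y with (z * x)
  => ( z * x ) <= 17
stmt 5: z := y * x  -- replace 1 occurrence(s) of z with (y * x)
  => ( ( y * x ) * x ) <= 17
stmt 4: x := x * y  -- replace 2 occurrence(s) of x with (x * y)
  => ( ( y * ( x * y ) ) * ( x * y ) ) <= 17
stmt 3: y := z * 1  -- replace 3 occurrence(s) of y with (z * 1)
  => ( ( ( z * 1 ) * ( x * ( z * 1 ) ) ) * ( x * ( z * 1 ) ) ) <= 17
stmt 2: y := y + z  -- replace 0 occurrence(s) of y with (y + z)
  => ( ( ( z * 1 ) * ( x * ( z * 1 ) ) ) * ( x * ( z * 1 ) ) ) <= 17
stmt 1: y := x * 8  -- replace 0 occurrence(s) of y with (x * 8)
  => ( ( ( z * 1 ) * ( x * ( z * 1 ) ) ) * ( x * ( z * 1 ) ) ) <= 17

Answer: ( ( ( z * 1 ) * ( x * ( z * 1 ) ) ) * ( x * ( z * 1 ) ) ) <= 17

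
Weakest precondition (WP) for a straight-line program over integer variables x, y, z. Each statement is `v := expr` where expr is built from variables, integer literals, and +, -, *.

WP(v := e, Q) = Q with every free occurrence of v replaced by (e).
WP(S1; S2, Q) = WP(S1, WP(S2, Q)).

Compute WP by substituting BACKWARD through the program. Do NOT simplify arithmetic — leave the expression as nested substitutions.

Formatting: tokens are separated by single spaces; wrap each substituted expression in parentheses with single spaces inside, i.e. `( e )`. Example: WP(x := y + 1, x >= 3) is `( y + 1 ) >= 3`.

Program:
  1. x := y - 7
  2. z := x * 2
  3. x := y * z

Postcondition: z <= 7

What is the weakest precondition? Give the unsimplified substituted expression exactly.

Answer: ( ( y - 7 ) * 2 ) <= 7

Derivation:
post: z <= 7
stmt 3: x := y * z  -- replace 0 occurrence(s) of x with (y * z)
  => z <= 7
stmt 2: z := x * 2  -- replace 1 occurrence(s) of z with (x * 2)
  => ( x * 2 ) <= 7
stmt 1: x := y - 7  -- replace 1 occurrence(s) of x with (y - 7)
  => ( ( y - 7 ) * 2 ) <= 7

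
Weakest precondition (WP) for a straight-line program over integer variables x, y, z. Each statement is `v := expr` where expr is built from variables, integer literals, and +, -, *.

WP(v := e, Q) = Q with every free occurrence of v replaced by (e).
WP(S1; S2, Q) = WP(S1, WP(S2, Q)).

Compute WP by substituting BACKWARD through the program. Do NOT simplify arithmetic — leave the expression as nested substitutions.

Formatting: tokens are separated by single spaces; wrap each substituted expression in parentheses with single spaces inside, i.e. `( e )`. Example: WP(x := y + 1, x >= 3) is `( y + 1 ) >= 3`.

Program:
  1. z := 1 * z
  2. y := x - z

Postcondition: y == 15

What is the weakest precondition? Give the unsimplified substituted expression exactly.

Answer: ( x - ( 1 * z ) ) == 15

Derivation:
post: y == 15
stmt 2: y := x - z  -- replace 1 occurrence(s) of y with (x - z)
  => ( x - z ) == 15
stmt 1: z := 1 * z  -- replace 1 occurrence(s) of z with (1 * z)
  => ( x - ( 1 * z ) ) == 15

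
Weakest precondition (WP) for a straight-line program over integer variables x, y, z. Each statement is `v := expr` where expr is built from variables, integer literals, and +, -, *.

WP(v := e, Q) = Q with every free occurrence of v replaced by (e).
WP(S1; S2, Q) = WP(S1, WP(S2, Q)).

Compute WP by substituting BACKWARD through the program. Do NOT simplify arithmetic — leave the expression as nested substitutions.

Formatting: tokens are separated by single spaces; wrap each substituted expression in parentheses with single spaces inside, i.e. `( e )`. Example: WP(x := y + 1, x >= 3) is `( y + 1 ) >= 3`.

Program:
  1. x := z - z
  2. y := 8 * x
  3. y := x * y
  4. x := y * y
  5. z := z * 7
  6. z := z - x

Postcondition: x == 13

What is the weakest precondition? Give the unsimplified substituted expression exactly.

Answer: ( ( ( z - z ) * ( 8 * ( z - z ) ) ) * ( ( z - z ) * ( 8 * ( z - z ) ) ) ) == 13

Derivation:
post: x == 13
stmt 6: z := z - x  -- replace 0 occurrence(s) of z with (z - x)
  => x == 13
stmt 5: z := z * 7  -- replace 0 occurrence(s) of z with (z * 7)
  => x == 13
stmt 4: x := y * y  -- replace 1 occurrence(s) of x with (y * y)
  => ( y * y ) == 13
stmt 3: y := x * y  -- replace 2 occurrence(s) of y with (x * y)
  => ( ( x * y ) * ( x * y ) ) == 13
stmt 2: y := 8 * x  -- replace 2 occurrence(s) of y with (8 * x)
  => ( ( x * ( 8 * x ) ) * ( x * ( 8 * x ) ) ) == 13
stmt 1: x := z - z  -- replace 4 occurrence(s) of x with (z - z)
  => ( ( ( z - z ) * ( 8 * ( z - z ) ) ) * ( ( z - z ) * ( 8 * ( z - z ) ) ) ) == 13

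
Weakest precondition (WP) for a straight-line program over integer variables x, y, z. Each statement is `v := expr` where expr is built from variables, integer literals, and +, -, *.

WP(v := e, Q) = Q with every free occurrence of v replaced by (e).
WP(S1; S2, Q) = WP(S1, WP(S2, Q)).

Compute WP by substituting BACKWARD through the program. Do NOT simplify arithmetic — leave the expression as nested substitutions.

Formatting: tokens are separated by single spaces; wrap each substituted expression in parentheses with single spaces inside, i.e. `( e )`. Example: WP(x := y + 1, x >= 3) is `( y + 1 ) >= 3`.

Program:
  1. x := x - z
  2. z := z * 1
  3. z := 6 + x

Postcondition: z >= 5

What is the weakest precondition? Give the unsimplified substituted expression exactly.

post: z >= 5
stmt 3: z := 6 + x  -- replace 1 occurrence(s) of z with (6 + x)
  => ( 6 + x ) >= 5
stmt 2: z := z * 1  -- replace 0 occurrence(s) of z with (z * 1)
  => ( 6 + x ) >= 5
stmt 1: x := x - z  -- replace 1 occurrence(s) of x with (x - z)
  => ( 6 + ( x - z ) ) >= 5

Answer: ( 6 + ( x - z ) ) >= 5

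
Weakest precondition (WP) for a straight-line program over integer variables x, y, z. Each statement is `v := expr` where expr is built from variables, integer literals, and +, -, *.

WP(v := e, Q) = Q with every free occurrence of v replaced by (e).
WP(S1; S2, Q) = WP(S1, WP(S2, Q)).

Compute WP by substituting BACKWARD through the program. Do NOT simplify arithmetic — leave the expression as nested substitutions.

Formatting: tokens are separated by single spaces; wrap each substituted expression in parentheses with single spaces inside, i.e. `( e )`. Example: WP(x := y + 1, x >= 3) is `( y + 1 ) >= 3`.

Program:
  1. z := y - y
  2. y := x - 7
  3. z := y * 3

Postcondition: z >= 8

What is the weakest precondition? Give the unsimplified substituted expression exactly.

post: z >= 8
stmt 3: z := y * 3  -- replace 1 occurrence(s) of z with (y * 3)
  => ( y * 3 ) >= 8
stmt 2: y := x - 7  -- replace 1 occurrence(s) of y with (x - 7)
  => ( ( x - 7 ) * 3 ) >= 8
stmt 1: z := y - y  -- replace 0 occurrence(s) of z with (y - y)
  => ( ( x - 7 ) * 3 ) >= 8

Answer: ( ( x - 7 ) * 3 ) >= 8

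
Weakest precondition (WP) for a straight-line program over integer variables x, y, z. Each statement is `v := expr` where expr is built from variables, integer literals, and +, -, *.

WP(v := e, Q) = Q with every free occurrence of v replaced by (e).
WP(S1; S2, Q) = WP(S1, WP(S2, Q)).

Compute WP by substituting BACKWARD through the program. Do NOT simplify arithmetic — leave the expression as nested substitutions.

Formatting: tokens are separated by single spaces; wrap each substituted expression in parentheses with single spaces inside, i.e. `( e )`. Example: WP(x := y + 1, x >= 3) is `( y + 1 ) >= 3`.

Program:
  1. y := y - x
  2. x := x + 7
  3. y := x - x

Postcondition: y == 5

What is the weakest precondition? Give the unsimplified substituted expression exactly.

Answer: ( ( x + 7 ) - ( x + 7 ) ) == 5

Derivation:
post: y == 5
stmt 3: y := x - x  -- replace 1 occurrence(s) of y with (x - x)
  => ( x - x ) == 5
stmt 2: x := x + 7  -- replace 2 occurrence(s) of x with (x + 7)
  => ( ( x + 7 ) - ( x + 7 ) ) == 5
stmt 1: y := y - x  -- replace 0 occurrence(s) of y with (y - x)
  => ( ( x + 7 ) - ( x + 7 ) ) == 5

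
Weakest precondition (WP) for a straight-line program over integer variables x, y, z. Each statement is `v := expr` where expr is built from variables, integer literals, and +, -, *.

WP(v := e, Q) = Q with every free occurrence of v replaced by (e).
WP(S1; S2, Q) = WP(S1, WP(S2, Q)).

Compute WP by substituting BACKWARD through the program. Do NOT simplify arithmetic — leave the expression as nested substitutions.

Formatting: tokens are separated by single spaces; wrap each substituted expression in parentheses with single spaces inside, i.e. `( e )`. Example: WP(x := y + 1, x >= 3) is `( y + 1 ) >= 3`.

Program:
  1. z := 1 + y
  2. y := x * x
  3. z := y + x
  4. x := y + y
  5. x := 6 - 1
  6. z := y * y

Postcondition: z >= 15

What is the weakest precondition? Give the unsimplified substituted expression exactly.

post: z >= 15
stmt 6: z := y * y  -- replace 1 occurrence(s) of z with (y * y)
  => ( y * y ) >= 15
stmt 5: x := 6 - 1  -- replace 0 occurrence(s) of x with (6 - 1)
  => ( y * y ) >= 15
stmt 4: x := y + y  -- replace 0 occurrence(s) of x with (y + y)
  => ( y * y ) >= 15
stmt 3: z := y + x  -- replace 0 occurrence(s) of z with (y + x)
  => ( y * y ) >= 15
stmt 2: y := x * x  -- replace 2 occurrence(s) of y with (x * x)
  => ( ( x * x ) * ( x * x ) ) >= 15
stmt 1: z := 1 + y  -- replace 0 occurrence(s) of z with (1 + y)
  => ( ( x * x ) * ( x * x ) ) >= 15

Answer: ( ( x * x ) * ( x * x ) ) >= 15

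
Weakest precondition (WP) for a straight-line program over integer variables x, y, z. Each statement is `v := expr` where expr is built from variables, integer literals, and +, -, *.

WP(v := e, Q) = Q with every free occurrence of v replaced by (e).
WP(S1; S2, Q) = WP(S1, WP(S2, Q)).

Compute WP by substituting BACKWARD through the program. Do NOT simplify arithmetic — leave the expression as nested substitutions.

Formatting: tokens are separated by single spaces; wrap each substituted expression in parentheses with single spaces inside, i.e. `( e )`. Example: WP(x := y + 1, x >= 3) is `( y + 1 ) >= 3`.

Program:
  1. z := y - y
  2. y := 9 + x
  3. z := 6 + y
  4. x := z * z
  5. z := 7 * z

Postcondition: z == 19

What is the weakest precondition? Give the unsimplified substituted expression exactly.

Answer: ( 7 * ( 6 + ( 9 + x ) ) ) == 19

Derivation:
post: z == 19
stmt 5: z := 7 * z  -- replace 1 occurrence(s) of z with (7 * z)
  => ( 7 * z ) == 19
stmt 4: x := z * z  -- replace 0 occurrence(s) of x with (z * z)
  => ( 7 * z ) == 19
stmt 3: z := 6 + y  -- replace 1 occurrence(s) of z with (6 + y)
  => ( 7 * ( 6 + y ) ) == 19
stmt 2: y := 9 + x  -- replace 1 occurrence(s) of y with (9 + x)
  => ( 7 * ( 6 + ( 9 + x ) ) ) == 19
stmt 1: z := y - y  -- replace 0 occurrence(s) of z with (y - y)
  => ( 7 * ( 6 + ( 9 + x ) ) ) == 19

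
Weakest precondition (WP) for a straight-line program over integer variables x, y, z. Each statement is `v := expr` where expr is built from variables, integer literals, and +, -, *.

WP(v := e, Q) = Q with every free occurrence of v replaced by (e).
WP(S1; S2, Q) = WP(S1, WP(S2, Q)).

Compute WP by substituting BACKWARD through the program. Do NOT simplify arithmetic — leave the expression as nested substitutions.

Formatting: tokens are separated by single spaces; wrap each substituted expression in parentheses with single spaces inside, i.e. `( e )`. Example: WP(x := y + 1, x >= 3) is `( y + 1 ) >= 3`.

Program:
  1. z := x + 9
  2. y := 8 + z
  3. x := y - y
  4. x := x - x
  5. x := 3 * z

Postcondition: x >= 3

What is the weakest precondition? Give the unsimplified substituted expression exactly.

post: x >= 3
stmt 5: x := 3 * z  -- replace 1 occurrence(s) of x with (3 * z)
  => ( 3 * z ) >= 3
stmt 4: x := x - x  -- replace 0 occurrence(s) of x with (x - x)
  => ( 3 * z ) >= 3
stmt 3: x := y - y  -- replace 0 occurrence(s) of x with (y - y)
  => ( 3 * z ) >= 3
stmt 2: y := 8 + z  -- replace 0 occurrence(s) of y with (8 + z)
  => ( 3 * z ) >= 3
stmt 1: z := x + 9  -- replace 1 occurrence(s) of z with (x + 9)
  => ( 3 * ( x + 9 ) ) >= 3

Answer: ( 3 * ( x + 9 ) ) >= 3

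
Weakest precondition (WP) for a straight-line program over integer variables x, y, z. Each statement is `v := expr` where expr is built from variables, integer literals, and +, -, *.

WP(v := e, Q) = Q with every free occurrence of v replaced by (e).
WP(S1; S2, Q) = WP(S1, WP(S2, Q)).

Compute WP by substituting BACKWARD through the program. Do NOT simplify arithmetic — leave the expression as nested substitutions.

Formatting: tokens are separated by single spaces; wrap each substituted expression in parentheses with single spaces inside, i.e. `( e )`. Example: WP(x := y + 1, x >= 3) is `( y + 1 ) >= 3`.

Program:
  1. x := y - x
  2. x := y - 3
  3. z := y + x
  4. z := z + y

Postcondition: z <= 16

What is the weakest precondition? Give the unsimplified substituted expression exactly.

post: z <= 16
stmt 4: z := z + y  -- replace 1 occurrence(s) of z with (z + y)
  => ( z + y ) <= 16
stmt 3: z := y + x  -- replace 1 occurrence(s) of z with (y + x)
  => ( ( y + x ) + y ) <= 16
stmt 2: x := y - 3  -- replace 1 occurrence(s) of x with (y - 3)
  => ( ( y + ( y - 3 ) ) + y ) <= 16
stmt 1: x := y - x  -- replace 0 occurrence(s) of x with (y - x)
  => ( ( y + ( y - 3 ) ) + y ) <= 16

Answer: ( ( y + ( y - 3 ) ) + y ) <= 16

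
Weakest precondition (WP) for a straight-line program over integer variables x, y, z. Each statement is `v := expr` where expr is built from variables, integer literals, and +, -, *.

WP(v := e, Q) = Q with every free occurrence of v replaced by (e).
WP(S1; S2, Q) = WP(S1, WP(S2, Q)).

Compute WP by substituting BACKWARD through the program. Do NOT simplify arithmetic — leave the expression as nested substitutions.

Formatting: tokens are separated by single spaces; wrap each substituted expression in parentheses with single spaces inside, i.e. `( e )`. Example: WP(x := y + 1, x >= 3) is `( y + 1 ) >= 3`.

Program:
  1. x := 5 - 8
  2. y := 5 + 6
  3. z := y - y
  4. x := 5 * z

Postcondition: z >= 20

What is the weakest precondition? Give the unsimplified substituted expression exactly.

Answer: ( ( 5 + 6 ) - ( 5 + 6 ) ) >= 20

Derivation:
post: z >= 20
stmt 4: x := 5 * z  -- replace 0 occurrence(s) of x with (5 * z)
  => z >= 20
stmt 3: z := y - y  -- replace 1 occurrence(s) of z with (y - y)
  => ( y - y ) >= 20
stmt 2: y := 5 + 6  -- replace 2 occurrence(s) of y with (5 + 6)
  => ( ( 5 + 6 ) - ( 5 + 6 ) ) >= 20
stmt 1: x := 5 - 8  -- replace 0 occurrence(s) of x with (5 - 8)
  => ( ( 5 + 6 ) - ( 5 + 6 ) ) >= 20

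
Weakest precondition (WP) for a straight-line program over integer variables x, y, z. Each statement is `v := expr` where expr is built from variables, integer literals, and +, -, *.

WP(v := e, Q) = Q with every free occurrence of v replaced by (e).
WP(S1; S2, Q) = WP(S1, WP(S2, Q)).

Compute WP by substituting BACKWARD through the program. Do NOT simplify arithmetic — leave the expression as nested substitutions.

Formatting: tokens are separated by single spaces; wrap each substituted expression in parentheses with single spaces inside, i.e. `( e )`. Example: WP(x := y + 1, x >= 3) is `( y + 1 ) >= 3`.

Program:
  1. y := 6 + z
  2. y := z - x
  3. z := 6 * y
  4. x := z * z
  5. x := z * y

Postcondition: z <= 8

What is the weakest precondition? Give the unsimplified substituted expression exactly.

Answer: ( 6 * ( z - x ) ) <= 8

Derivation:
post: z <= 8
stmt 5: x := z * y  -- replace 0 occurrence(s) of x with (z * y)
  => z <= 8
stmt 4: x := z * z  -- replace 0 occurrence(s) of x with (z * z)
  => z <= 8
stmt 3: z := 6 * y  -- replace 1 occurrence(s) of z with (6 * y)
  => ( 6 * y ) <= 8
stmt 2: y := z - x  -- replace 1 occurrence(s) of y with (z - x)
  => ( 6 * ( z - x ) ) <= 8
stmt 1: y := 6 + z  -- replace 0 occurrence(s) of y with (6 + z)
  => ( 6 * ( z - x ) ) <= 8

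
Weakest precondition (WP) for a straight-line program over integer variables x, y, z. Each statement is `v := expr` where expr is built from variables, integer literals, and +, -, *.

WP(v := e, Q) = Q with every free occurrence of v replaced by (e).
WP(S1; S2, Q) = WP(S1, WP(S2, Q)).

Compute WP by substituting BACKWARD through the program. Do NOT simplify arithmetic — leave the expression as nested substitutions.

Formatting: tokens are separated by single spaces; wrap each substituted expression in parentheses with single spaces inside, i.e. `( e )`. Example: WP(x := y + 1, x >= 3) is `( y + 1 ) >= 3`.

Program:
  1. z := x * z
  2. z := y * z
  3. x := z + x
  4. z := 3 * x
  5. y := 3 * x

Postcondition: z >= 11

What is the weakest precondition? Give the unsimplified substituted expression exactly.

Answer: ( 3 * ( ( y * ( x * z ) ) + x ) ) >= 11

Derivation:
post: z >= 11
stmt 5: y := 3 * x  -- replace 0 occurrence(s) of y with (3 * x)
  => z >= 11
stmt 4: z := 3 * x  -- replace 1 occurrence(s) of z with (3 * x)
  => ( 3 * x ) >= 11
stmt 3: x := z + x  -- replace 1 occurrence(s) of x with (z + x)
  => ( 3 * ( z + x ) ) >= 11
stmt 2: z := y * z  -- replace 1 occurrence(s) of z with (y * z)
  => ( 3 * ( ( y * z ) + x ) ) >= 11
stmt 1: z := x * z  -- replace 1 occurrence(s) of z with (x * z)
  => ( 3 * ( ( y * ( x * z ) ) + x ) ) >= 11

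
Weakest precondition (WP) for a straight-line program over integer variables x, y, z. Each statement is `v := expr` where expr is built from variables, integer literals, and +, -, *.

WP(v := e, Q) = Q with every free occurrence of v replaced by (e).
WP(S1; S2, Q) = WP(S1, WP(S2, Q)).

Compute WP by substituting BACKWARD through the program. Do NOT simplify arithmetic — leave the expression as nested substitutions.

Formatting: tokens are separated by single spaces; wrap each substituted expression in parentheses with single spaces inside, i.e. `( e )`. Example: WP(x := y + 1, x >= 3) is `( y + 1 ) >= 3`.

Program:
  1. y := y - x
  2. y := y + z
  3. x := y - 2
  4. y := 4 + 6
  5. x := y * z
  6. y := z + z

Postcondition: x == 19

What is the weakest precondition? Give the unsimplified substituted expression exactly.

post: x == 19
stmt 6: y := z + z  -- replace 0 occurrence(s) of y with (z + z)
  => x == 19
stmt 5: x := y * z  -- replace 1 occurrence(s) of x with (y * z)
  => ( y * z ) == 19
stmt 4: y := 4 + 6  -- replace 1 occurrence(s) of y with (4 + 6)
  => ( ( 4 + 6 ) * z ) == 19
stmt 3: x := y - 2  -- replace 0 occurrence(s) of x with (y - 2)
  => ( ( 4 + 6 ) * z ) == 19
stmt 2: y := y + z  -- replace 0 occurrence(s) of y with (y + z)
  => ( ( 4 + 6 ) * z ) == 19
stmt 1: y := y - x  -- replace 0 occurrence(s) of y with (y - x)
  => ( ( 4 + 6 ) * z ) == 19

Answer: ( ( 4 + 6 ) * z ) == 19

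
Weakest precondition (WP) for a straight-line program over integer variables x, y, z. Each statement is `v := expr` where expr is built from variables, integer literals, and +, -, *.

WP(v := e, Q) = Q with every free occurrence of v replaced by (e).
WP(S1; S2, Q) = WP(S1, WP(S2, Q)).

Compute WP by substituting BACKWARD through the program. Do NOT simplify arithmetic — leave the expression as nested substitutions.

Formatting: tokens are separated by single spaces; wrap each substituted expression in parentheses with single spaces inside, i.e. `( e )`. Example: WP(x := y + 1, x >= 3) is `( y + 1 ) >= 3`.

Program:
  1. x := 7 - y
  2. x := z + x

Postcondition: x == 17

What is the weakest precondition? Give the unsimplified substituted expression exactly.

post: x == 17
stmt 2: x := z + x  -- replace 1 occurrence(s) of x with (z + x)
  => ( z + x ) == 17
stmt 1: x := 7 - y  -- replace 1 occurrence(s) of x with (7 - y)
  => ( z + ( 7 - y ) ) == 17

Answer: ( z + ( 7 - y ) ) == 17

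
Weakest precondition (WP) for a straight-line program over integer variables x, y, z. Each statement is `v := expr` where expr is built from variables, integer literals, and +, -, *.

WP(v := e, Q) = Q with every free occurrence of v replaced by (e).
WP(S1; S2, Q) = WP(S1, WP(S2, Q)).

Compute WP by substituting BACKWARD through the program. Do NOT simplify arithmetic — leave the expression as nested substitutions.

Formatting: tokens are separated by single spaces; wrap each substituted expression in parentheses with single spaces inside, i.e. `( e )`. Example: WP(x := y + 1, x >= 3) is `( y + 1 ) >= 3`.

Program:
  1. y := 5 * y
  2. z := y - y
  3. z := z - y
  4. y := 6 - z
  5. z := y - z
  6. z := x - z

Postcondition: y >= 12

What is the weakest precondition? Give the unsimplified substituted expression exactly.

Answer: ( 6 - ( ( ( 5 * y ) - ( 5 * y ) ) - ( 5 * y ) ) ) >= 12

Derivation:
post: y >= 12
stmt 6: z := x - z  -- replace 0 occurrence(s) of z with (x - z)
  => y >= 12
stmt 5: z := y - z  -- replace 0 occurrence(s) of z with (y - z)
  => y >= 12
stmt 4: y := 6 - z  -- replace 1 occurrence(s) of y with (6 - z)
  => ( 6 - z ) >= 12
stmt 3: z := z - y  -- replace 1 occurrence(s) of z with (z - y)
  => ( 6 - ( z - y ) ) >= 12
stmt 2: z := y - y  -- replace 1 occurrence(s) of z with (y - y)
  => ( 6 - ( ( y - y ) - y ) ) >= 12
stmt 1: y := 5 * y  -- replace 3 occurrence(s) of y with (5 * y)
  => ( 6 - ( ( ( 5 * y ) - ( 5 * y ) ) - ( 5 * y ) ) ) >= 12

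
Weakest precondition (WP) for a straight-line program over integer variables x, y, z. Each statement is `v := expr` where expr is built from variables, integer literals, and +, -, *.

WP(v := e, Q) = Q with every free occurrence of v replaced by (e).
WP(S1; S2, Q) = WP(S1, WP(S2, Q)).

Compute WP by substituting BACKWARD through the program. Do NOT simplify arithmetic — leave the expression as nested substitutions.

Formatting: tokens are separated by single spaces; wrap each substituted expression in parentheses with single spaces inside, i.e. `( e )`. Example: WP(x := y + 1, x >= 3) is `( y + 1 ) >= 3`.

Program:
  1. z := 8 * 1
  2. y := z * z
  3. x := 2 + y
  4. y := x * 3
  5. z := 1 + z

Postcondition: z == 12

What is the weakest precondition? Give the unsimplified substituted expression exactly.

post: z == 12
stmt 5: z := 1 + z  -- replace 1 occurrence(s) of z with (1 + z)
  => ( 1 + z ) == 12
stmt 4: y := x * 3  -- replace 0 occurrence(s) of y with (x * 3)
  => ( 1 + z ) == 12
stmt 3: x := 2 + y  -- replace 0 occurrence(s) of x with (2 + y)
  => ( 1 + z ) == 12
stmt 2: y := z * z  -- replace 0 occurrence(s) of y with (z * z)
  => ( 1 + z ) == 12
stmt 1: z := 8 * 1  -- replace 1 occurrence(s) of z with (8 * 1)
  => ( 1 + ( 8 * 1 ) ) == 12

Answer: ( 1 + ( 8 * 1 ) ) == 12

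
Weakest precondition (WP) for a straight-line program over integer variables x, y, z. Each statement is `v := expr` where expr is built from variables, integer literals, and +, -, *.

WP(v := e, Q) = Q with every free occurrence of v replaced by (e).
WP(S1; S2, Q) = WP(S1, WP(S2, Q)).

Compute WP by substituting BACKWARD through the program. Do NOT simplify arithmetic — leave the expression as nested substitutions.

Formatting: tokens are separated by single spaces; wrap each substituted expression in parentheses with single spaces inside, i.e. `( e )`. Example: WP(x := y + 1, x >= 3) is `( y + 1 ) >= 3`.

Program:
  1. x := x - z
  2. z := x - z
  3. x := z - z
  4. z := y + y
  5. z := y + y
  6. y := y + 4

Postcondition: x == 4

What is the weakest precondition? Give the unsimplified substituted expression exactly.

Answer: ( ( ( x - z ) - z ) - ( ( x - z ) - z ) ) == 4

Derivation:
post: x == 4
stmt 6: y := y + 4  -- replace 0 occurrence(s) of y with (y + 4)
  => x == 4
stmt 5: z := y + y  -- replace 0 occurrence(s) of z with (y + y)
  => x == 4
stmt 4: z := y + y  -- replace 0 occurrence(s) of z with (y + y)
  => x == 4
stmt 3: x := z - z  -- replace 1 occurrence(s) of x with (z - z)
  => ( z - z ) == 4
stmt 2: z := x - z  -- replace 2 occurrence(s) of z with (x - z)
  => ( ( x - z ) - ( x - z ) ) == 4
stmt 1: x := x - z  -- replace 2 occurrence(s) of x with (x - z)
  => ( ( ( x - z ) - z ) - ( ( x - z ) - z ) ) == 4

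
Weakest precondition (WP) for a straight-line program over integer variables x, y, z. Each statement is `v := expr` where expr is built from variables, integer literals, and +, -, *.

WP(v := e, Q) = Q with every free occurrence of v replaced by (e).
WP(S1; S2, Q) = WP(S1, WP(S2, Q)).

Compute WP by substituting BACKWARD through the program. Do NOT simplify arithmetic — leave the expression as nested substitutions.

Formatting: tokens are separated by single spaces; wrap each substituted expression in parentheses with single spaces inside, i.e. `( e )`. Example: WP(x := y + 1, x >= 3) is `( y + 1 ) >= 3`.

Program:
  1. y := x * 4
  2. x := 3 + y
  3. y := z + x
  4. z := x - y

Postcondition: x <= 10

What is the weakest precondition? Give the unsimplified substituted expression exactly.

Answer: ( 3 + ( x * 4 ) ) <= 10

Derivation:
post: x <= 10
stmt 4: z := x - y  -- replace 0 occurrence(s) of z with (x - y)
  => x <= 10
stmt 3: y := z + x  -- replace 0 occurrence(s) of y with (z + x)
  => x <= 10
stmt 2: x := 3 + y  -- replace 1 occurrence(s) of x with (3 + y)
  => ( 3 + y ) <= 10
stmt 1: y := x * 4  -- replace 1 occurrence(s) of y with (x * 4)
  => ( 3 + ( x * 4 ) ) <= 10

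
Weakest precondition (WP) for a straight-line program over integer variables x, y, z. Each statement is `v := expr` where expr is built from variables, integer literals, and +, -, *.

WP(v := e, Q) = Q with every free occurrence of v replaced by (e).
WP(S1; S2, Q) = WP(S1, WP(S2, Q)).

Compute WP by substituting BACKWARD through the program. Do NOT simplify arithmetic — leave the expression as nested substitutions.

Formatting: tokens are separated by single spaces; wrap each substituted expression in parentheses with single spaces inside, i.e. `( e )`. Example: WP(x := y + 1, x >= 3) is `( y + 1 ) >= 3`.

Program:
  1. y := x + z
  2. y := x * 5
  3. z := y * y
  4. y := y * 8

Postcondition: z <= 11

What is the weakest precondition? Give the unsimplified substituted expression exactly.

post: z <= 11
stmt 4: y := y * 8  -- replace 0 occurrence(s) of y with (y * 8)
  => z <= 11
stmt 3: z := y * y  -- replace 1 occurrence(s) of z with (y * y)
  => ( y * y ) <= 11
stmt 2: y := x * 5  -- replace 2 occurrence(s) of y with (x * 5)
  => ( ( x * 5 ) * ( x * 5 ) ) <= 11
stmt 1: y := x + z  -- replace 0 occurrence(s) of y with (x + z)
  => ( ( x * 5 ) * ( x * 5 ) ) <= 11

Answer: ( ( x * 5 ) * ( x * 5 ) ) <= 11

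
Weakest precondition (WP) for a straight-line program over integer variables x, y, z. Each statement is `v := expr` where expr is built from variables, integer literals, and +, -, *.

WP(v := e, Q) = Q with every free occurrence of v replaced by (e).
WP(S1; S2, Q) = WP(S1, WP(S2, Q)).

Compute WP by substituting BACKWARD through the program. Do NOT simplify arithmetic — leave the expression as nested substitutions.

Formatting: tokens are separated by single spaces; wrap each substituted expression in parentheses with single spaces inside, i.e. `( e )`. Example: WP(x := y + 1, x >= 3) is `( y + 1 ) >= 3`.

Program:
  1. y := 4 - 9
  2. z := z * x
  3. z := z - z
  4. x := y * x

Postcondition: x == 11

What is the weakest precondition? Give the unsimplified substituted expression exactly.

Answer: ( ( 4 - 9 ) * x ) == 11

Derivation:
post: x == 11
stmt 4: x := y * x  -- replace 1 occurrence(s) of x with (y * x)
  => ( y * x ) == 11
stmt 3: z := z - z  -- replace 0 occurrence(s) of z with (z - z)
  => ( y * x ) == 11
stmt 2: z := z * x  -- replace 0 occurrence(s) of z with (z * x)
  => ( y * x ) == 11
stmt 1: y := 4 - 9  -- replace 1 occurrence(s) of y with (4 - 9)
  => ( ( 4 - 9 ) * x ) == 11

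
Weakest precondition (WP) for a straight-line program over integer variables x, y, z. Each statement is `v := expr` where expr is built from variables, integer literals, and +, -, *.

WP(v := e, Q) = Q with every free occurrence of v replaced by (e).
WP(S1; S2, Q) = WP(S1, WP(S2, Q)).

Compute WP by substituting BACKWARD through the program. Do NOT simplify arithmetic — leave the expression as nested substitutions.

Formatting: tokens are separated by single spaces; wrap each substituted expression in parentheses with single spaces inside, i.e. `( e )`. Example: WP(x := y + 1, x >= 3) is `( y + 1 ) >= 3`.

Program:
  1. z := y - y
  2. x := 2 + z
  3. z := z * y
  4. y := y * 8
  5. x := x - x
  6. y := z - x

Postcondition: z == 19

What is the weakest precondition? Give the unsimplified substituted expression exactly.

Answer: ( ( y - y ) * y ) == 19

Derivation:
post: z == 19
stmt 6: y := z - x  -- replace 0 occurrence(s) of y with (z - x)
  => z == 19
stmt 5: x := x - x  -- replace 0 occurrence(s) of x with (x - x)
  => z == 19
stmt 4: y := y * 8  -- replace 0 occurrence(s) of y with (y * 8)
  => z == 19
stmt 3: z := z * y  -- replace 1 occurrence(s) of z with (z * y)
  => ( z * y ) == 19
stmt 2: x := 2 + z  -- replace 0 occurrence(s) of x with (2 + z)
  => ( z * y ) == 19
stmt 1: z := y - y  -- replace 1 occurrence(s) of z with (y - y)
  => ( ( y - y ) * y ) == 19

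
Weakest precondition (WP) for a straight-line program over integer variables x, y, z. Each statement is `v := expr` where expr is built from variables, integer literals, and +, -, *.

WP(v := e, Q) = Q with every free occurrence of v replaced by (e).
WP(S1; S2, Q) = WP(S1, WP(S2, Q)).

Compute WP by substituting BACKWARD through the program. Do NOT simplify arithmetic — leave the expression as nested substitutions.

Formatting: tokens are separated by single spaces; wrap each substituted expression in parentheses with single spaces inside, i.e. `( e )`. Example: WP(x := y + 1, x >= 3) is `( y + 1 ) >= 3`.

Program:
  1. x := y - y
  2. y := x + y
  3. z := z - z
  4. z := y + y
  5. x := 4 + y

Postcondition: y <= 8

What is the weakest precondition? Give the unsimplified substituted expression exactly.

post: y <= 8
stmt 5: x := 4 + y  -- replace 0 occurrence(s) of x with (4 + y)
  => y <= 8
stmt 4: z := y + y  -- replace 0 occurrence(s) of z with (y + y)
  => y <= 8
stmt 3: z := z - z  -- replace 0 occurrence(s) of z with (z - z)
  => y <= 8
stmt 2: y := x + y  -- replace 1 occurrence(s) of y with (x + y)
  => ( x + y ) <= 8
stmt 1: x := y - y  -- replace 1 occurrence(s) of x with (y - y)
  => ( ( y - y ) + y ) <= 8

Answer: ( ( y - y ) + y ) <= 8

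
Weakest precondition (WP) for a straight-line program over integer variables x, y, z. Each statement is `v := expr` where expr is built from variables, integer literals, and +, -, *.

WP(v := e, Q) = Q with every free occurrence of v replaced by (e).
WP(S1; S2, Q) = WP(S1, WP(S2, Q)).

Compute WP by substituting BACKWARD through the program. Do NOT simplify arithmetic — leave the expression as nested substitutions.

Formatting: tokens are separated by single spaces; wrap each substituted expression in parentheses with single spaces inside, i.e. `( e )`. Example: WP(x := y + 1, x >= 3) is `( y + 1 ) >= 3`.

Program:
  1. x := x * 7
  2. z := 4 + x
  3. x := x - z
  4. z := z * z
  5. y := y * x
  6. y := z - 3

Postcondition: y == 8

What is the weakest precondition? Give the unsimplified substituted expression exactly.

post: y == 8
stmt 6: y := z - 3  -- replace 1 occurrence(s) of y with (z - 3)
  => ( z - 3 ) == 8
stmt 5: y := y * x  -- replace 0 occurrence(s) of y with (y * x)
  => ( z - 3 ) == 8
stmt 4: z := z * z  -- replace 1 occurrence(s) of z with (z * z)
  => ( ( z * z ) - 3 ) == 8
stmt 3: x := x - z  -- replace 0 occurrence(s) of x with (x - z)
  => ( ( z * z ) - 3 ) == 8
stmt 2: z := 4 + x  -- replace 2 occurrence(s) of z with (4 + x)
  => ( ( ( 4 + x ) * ( 4 + x ) ) - 3 ) == 8
stmt 1: x := x * 7  -- replace 2 occurrence(s) of x with (x * 7)
  => ( ( ( 4 + ( x * 7 ) ) * ( 4 + ( x * 7 ) ) ) - 3 ) == 8

Answer: ( ( ( 4 + ( x * 7 ) ) * ( 4 + ( x * 7 ) ) ) - 3 ) == 8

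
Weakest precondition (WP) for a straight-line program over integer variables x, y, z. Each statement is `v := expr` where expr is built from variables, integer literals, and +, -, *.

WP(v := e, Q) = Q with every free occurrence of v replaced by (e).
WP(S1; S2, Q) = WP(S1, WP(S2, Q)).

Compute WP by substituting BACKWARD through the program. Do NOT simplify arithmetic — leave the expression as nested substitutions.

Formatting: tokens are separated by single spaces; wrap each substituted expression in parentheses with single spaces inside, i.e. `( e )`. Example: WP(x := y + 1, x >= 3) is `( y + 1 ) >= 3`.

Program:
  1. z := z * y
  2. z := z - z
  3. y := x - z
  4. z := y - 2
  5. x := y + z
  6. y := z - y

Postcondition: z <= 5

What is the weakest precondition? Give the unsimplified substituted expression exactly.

Answer: ( ( x - ( ( z * y ) - ( z * y ) ) ) - 2 ) <= 5

Derivation:
post: z <= 5
stmt 6: y := z - y  -- replace 0 occurrence(s) of y with (z - y)
  => z <= 5
stmt 5: x := y + z  -- replace 0 occurrence(s) of x with (y + z)
  => z <= 5
stmt 4: z := y - 2  -- replace 1 occurrence(s) of z with (y - 2)
  => ( y - 2 ) <= 5
stmt 3: y := x - z  -- replace 1 occurrence(s) of y with (x - z)
  => ( ( x - z ) - 2 ) <= 5
stmt 2: z := z - z  -- replace 1 occurrence(s) of z with (z - z)
  => ( ( x - ( z - z ) ) - 2 ) <= 5
stmt 1: z := z * y  -- replace 2 occurrence(s) of z with (z * y)
  => ( ( x - ( ( z * y ) - ( z * y ) ) ) - 2 ) <= 5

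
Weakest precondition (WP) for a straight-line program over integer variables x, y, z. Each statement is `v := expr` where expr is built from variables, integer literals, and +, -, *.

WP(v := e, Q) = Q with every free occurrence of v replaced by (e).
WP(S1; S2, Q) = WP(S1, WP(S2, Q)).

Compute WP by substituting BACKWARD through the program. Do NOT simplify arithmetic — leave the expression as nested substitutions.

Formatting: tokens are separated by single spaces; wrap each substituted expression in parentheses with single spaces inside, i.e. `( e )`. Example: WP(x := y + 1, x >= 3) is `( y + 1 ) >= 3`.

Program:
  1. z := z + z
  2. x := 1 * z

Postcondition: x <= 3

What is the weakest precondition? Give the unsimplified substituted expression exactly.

Answer: ( 1 * ( z + z ) ) <= 3

Derivation:
post: x <= 3
stmt 2: x := 1 * z  -- replace 1 occurrence(s) of x with (1 * z)
  => ( 1 * z ) <= 3
stmt 1: z := z + z  -- replace 1 occurrence(s) of z with (z + z)
  => ( 1 * ( z + z ) ) <= 3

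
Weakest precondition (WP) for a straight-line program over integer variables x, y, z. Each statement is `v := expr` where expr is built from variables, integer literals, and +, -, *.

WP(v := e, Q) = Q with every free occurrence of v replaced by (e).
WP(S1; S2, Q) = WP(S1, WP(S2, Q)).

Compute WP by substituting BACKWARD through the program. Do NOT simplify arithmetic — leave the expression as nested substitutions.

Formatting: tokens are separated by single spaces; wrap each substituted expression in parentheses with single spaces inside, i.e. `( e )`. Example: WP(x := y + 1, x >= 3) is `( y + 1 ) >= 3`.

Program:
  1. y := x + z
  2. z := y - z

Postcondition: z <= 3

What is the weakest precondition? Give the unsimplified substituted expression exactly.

Answer: ( ( x + z ) - z ) <= 3

Derivation:
post: z <= 3
stmt 2: z := y - z  -- replace 1 occurrence(s) of z with (y - z)
  => ( y - z ) <= 3
stmt 1: y := x + z  -- replace 1 occurrence(s) of y with (x + z)
  => ( ( x + z ) - z ) <= 3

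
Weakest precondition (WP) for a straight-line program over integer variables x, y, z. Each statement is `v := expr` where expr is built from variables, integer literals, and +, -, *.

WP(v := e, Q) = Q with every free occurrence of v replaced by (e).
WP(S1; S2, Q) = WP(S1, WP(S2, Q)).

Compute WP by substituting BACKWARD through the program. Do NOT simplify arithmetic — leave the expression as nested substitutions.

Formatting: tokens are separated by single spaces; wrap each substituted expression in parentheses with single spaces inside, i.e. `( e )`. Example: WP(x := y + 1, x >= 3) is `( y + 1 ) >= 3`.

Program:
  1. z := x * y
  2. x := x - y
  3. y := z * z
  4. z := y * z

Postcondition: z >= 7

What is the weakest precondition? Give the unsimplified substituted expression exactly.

Answer: ( ( ( x * y ) * ( x * y ) ) * ( x * y ) ) >= 7

Derivation:
post: z >= 7
stmt 4: z := y * z  -- replace 1 occurrence(s) of z with (y * z)
  => ( y * z ) >= 7
stmt 3: y := z * z  -- replace 1 occurrence(s) of y with (z * z)
  => ( ( z * z ) * z ) >= 7
stmt 2: x := x - y  -- replace 0 occurrence(s) of x with (x - y)
  => ( ( z * z ) * z ) >= 7
stmt 1: z := x * y  -- replace 3 occurrence(s) of z with (x * y)
  => ( ( ( x * y ) * ( x * y ) ) * ( x * y ) ) >= 7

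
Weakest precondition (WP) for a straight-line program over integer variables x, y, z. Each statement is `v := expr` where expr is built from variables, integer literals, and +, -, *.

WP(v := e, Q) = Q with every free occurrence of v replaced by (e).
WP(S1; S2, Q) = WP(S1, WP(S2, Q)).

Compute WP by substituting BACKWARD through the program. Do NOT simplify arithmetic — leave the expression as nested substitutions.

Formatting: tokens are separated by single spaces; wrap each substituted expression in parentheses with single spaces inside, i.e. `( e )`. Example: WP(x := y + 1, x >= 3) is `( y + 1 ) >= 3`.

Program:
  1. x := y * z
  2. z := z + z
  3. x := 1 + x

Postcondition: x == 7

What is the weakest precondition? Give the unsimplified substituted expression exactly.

Answer: ( 1 + ( y * z ) ) == 7

Derivation:
post: x == 7
stmt 3: x := 1 + x  -- replace 1 occurrence(s) of x with (1 + x)
  => ( 1 + x ) == 7
stmt 2: z := z + z  -- replace 0 occurrence(s) of z with (z + z)
  => ( 1 + x ) == 7
stmt 1: x := y * z  -- replace 1 occurrence(s) of x with (y * z)
  => ( 1 + ( y * z ) ) == 7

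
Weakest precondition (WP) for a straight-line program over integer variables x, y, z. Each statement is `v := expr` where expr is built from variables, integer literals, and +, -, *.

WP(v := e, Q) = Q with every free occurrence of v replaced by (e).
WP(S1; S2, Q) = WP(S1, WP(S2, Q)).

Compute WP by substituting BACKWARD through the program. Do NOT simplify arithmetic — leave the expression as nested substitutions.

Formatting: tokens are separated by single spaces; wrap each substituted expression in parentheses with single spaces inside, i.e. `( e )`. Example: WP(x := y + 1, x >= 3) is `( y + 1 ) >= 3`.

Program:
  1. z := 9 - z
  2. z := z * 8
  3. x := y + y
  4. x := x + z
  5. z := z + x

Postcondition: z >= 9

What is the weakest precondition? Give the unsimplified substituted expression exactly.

post: z >= 9
stmt 5: z := z + x  -- replace 1 occurrence(s) of z with (z + x)
  => ( z + x ) >= 9
stmt 4: x := x + z  -- replace 1 occurrence(s) of x with (x + z)
  => ( z + ( x + z ) ) >= 9
stmt 3: x := y + y  -- replace 1 occurrence(s) of x with (y + y)
  => ( z + ( ( y + y ) + z ) ) >= 9
stmt 2: z := z * 8  -- replace 2 occurrence(s) of z with (z * 8)
  => ( ( z * 8 ) + ( ( y + y ) + ( z * 8 ) ) ) >= 9
stmt 1: z := 9 - z  -- replace 2 occurrence(s) of z with (9 - z)
  => ( ( ( 9 - z ) * 8 ) + ( ( y + y ) + ( ( 9 - z ) * 8 ) ) ) >= 9

Answer: ( ( ( 9 - z ) * 8 ) + ( ( y + y ) + ( ( 9 - z ) * 8 ) ) ) >= 9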